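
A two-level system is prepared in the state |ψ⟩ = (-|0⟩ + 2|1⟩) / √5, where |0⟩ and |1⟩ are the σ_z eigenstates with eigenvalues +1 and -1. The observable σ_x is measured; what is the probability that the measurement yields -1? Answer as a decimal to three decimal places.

|-x⟩ = (|0⟩ - |1⟩)/√2, so ⟨-x|ψ⟩ = (-3) / (√2·√5).
P = |-3|² / 10 = 9/10.

0.900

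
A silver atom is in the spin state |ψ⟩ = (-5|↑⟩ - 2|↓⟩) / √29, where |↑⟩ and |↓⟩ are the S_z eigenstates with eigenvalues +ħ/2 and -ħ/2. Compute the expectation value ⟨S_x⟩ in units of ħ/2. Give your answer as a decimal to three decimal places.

⟨σ_x⟩ = 2 Re(a* b)/(|a|²+|b|²) with a = -5, b = -2.
a* b = 10, so ⟨σ_x⟩ = 20/29.
⟨S_x⟩ = (ħ/2)·⟨σ_x⟩.

0.690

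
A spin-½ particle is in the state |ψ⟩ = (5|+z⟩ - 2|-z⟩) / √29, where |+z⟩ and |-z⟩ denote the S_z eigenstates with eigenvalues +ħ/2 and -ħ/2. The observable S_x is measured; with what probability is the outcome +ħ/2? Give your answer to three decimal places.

0.155

|+x⟩ = (|+z⟩ + |-z⟩)/√2, so ⟨+x|ψ⟩ = (3) / (√2·√29).
P = |3|² / 58 = 9/58.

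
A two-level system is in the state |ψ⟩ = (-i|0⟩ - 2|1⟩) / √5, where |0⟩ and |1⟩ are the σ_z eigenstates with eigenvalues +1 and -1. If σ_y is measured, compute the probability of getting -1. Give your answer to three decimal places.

|-y⟩ = (|0⟩ - i|1⟩)/√2, so ⟨-y|ψ⟩ = (-3i) / (√2·√5).
P = |-3i|² / 10 = 9/10.

0.900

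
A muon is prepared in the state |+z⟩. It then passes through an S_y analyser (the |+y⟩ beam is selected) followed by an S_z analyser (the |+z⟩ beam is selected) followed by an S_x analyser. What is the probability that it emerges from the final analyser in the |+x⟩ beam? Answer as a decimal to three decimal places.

0.125

First analyser (S_y): from |+z⟩, P(|+y⟩) = 1/2.
After stage 1 the state is |+y⟩; P(|+z⟩) = |⟨+z|+y⟩|² = 1/2.
After stage 2 the state is |+z⟩; P(|+x⟩) = |⟨+x|+z⟩|² = 1/2.
Joint probability = 1/2 × 1/2 × 1/2 = 0.125.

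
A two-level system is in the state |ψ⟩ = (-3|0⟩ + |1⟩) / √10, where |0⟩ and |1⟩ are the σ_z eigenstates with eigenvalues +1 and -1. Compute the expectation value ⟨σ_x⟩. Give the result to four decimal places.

⟨σ_x⟩ = 2 Re(a* b)/(|a|²+|b|²) with a = -3, b = 1.
a* b = -3, so ⟨σ_x⟩ = -6/10.

-0.6000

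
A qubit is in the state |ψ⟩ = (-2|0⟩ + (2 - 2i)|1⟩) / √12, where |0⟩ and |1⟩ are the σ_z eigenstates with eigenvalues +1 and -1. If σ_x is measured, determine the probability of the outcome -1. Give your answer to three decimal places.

0.833

|-x⟩ = (|0⟩ - |1⟩)/√2, so ⟨-x|ψ⟩ = (-4 + 2i) / (√2·√12).
P = |-4 + 2i|² / 24 = 20/24.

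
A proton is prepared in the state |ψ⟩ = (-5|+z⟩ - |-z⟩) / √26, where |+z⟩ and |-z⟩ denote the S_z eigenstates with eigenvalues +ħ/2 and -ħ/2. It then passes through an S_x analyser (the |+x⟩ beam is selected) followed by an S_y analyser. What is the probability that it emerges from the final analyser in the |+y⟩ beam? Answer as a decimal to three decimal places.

0.346

First analyser (S_x): P(|+x⟩) = |⟨+x|ψ⟩|² = 36/52.
After stage 1 the state is |+x⟩; P(|+y⟩) = |⟨+y|+x⟩|² = 1/2.
Joint probability = 36/52 × 1/2 = 0.346.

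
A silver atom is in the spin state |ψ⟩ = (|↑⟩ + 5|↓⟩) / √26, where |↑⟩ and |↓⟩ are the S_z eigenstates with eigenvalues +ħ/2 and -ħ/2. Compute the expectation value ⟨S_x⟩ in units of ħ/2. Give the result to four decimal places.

0.3846

⟨σ_x⟩ = 2 Re(a* b)/(|a|²+|b|²) with a = 1, b = 5.
a* b = 5, so ⟨σ_x⟩ = 10/26.
⟨S_x⟩ = (ħ/2)·⟨σ_x⟩.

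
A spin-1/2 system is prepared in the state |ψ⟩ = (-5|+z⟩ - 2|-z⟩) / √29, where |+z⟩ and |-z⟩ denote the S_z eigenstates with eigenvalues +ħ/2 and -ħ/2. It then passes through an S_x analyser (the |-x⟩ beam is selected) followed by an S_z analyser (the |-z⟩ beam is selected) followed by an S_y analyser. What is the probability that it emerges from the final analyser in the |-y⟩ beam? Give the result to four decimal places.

0.0388

First analyser (S_x): P(|-x⟩) = |⟨-x|ψ⟩|² = 9/58.
After stage 1 the state is |-x⟩; P(|-z⟩) = |⟨-z|-x⟩|² = 1/2.
After stage 2 the state is |-z⟩; P(|-y⟩) = |⟨-y|-z⟩|² = 1/2.
Joint probability = 9/58 × 1/2 × 1/2 = 0.0388.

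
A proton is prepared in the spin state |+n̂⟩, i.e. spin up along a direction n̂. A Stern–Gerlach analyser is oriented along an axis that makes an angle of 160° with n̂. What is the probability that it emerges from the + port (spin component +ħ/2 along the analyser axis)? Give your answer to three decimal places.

0.030

For spin-½, the probability of finding spin-up along an axis at angle θ to the initial spin direction is cos²(θ/2); spin-down is sin²(θ/2).
θ = 160°, so P = cos²(80°) ≈ 0.030.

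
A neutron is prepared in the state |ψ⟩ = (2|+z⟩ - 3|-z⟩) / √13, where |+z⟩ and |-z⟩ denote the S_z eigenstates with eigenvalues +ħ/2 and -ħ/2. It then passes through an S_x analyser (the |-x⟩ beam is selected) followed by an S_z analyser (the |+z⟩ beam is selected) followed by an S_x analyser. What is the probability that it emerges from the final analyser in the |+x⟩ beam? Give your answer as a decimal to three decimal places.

0.240

First analyser (S_x): P(|-x⟩) = |⟨-x|ψ⟩|² = 25/26.
After stage 1 the state is |-x⟩; P(|+z⟩) = |⟨+z|-x⟩|² = 1/2.
After stage 2 the state is |+z⟩; P(|+x⟩) = |⟨+x|+z⟩|² = 1/2.
Joint probability = 25/26 × 1/2 × 1/2 = 0.240.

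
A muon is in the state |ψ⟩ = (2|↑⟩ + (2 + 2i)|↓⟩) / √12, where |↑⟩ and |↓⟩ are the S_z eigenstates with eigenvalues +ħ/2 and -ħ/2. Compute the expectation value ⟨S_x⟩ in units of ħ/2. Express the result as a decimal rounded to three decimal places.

⟨σ_x⟩ = 2 Re(a* b)/(|a|²+|b|²) with a = 2, b = (2 + 2i).
a* b = (4 + 4i), so ⟨σ_x⟩ = 8/12.
⟨S_x⟩ = (ħ/2)·⟨σ_x⟩.

0.667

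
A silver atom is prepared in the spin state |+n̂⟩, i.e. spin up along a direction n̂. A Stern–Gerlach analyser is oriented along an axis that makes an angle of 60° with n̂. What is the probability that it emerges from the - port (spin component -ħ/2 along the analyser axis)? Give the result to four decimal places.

For spin-½, the probability of finding spin-up along an axis at angle θ to the initial spin direction is cos²(θ/2); spin-down is sin²(θ/2).
θ = 60°, so P = sin²(30°) ≈ 0.2500.

0.2500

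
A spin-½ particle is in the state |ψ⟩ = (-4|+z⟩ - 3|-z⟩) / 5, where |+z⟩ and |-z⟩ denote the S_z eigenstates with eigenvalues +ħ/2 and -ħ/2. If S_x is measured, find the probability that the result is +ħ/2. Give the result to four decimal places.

|+x⟩ = (|+z⟩ + |-z⟩)/√2, so ⟨+x|ψ⟩ = (-7) / (√2·5).
P = |-7|² / 50 = 49/50.

0.9800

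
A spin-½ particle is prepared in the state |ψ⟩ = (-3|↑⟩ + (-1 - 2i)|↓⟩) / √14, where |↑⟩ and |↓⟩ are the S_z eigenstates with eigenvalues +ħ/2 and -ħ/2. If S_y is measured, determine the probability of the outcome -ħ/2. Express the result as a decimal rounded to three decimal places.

0.071

|-y⟩ = (|↑⟩ - i|↓⟩)/√2, so ⟨-y|ψ⟩ = (-1 - i) / (√2·√14).
P = |-1 - i|² / 28 = 2/28.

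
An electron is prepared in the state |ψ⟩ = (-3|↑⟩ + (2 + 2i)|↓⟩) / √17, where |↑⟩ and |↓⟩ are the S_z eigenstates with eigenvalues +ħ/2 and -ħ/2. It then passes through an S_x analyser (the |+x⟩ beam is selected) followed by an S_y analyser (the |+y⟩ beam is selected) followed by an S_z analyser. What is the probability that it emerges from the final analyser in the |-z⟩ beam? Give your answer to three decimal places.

First analyser (S_x): P(|+x⟩) = |⟨+x|ψ⟩|² = 5/34.
After stage 1 the state is |+x⟩; P(|+y⟩) = |⟨+y|+x⟩|² = 1/2.
After stage 2 the state is |+y⟩; P(|-z⟩) = |⟨-z|+y⟩|² = 1/2.
Joint probability = 5/34 × 1/2 × 1/2 = 0.037.

0.037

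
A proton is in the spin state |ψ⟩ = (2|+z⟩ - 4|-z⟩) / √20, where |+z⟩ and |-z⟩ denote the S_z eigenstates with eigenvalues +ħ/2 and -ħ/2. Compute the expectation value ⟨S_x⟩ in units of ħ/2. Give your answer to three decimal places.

⟨σ_x⟩ = 2 Re(a* b)/(|a|²+|b|²) with a = 2, b = -4.
a* b = -8, so ⟨σ_x⟩ = -16/20.
⟨S_x⟩ = (ħ/2)·⟨σ_x⟩.

-0.800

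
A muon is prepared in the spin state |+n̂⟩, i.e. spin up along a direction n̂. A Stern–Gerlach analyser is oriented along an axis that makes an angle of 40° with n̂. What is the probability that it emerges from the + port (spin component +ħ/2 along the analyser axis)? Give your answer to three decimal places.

0.883

For spin-½, the probability of finding spin-up along an axis at angle θ to the initial spin direction is cos²(θ/2); spin-down is sin²(θ/2).
θ = 40°, so P = cos²(20°) ≈ 0.883.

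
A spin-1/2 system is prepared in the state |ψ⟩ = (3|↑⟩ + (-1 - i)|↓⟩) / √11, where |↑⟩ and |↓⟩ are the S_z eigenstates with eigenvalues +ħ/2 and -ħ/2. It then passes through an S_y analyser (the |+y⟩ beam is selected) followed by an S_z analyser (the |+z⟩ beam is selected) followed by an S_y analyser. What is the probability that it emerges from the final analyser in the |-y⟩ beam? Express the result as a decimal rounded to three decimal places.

0.057

First analyser (S_y): P(|+y⟩) = |⟨+y|ψ⟩|² = 5/22.
After stage 1 the state is |+y⟩; P(|+z⟩) = |⟨+z|+y⟩|² = 1/2.
After stage 2 the state is |+z⟩; P(|-y⟩) = |⟨-y|+z⟩|² = 1/2.
Joint probability = 5/22 × 1/2 × 1/2 = 0.057.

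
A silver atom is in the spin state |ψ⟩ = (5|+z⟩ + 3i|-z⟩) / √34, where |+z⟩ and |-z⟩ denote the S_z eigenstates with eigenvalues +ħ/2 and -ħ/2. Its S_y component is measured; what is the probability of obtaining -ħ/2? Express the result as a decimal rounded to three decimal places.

|-y⟩ = (|+z⟩ - i|-z⟩)/√2, so ⟨-y|ψ⟩ = (2) / (√2·√34).
P = |2|² / 68 = 4/68.

0.059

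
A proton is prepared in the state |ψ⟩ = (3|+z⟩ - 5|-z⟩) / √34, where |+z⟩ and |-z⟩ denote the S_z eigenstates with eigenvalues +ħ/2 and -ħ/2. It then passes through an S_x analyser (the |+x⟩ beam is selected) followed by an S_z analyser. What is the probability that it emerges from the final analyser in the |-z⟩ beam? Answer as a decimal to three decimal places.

First analyser (S_x): P(|+x⟩) = |⟨+x|ψ⟩|² = 4/68.
After stage 1 the state is |+x⟩; P(|-z⟩) = |⟨-z|+x⟩|² = 1/2.
Joint probability = 4/68 × 1/2 = 0.029.

0.029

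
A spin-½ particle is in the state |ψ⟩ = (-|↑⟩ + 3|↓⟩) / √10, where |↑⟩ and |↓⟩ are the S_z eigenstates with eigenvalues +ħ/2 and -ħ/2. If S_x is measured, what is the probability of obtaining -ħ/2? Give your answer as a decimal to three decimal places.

|-x⟩ = (|↑⟩ - |↓⟩)/√2, so ⟨-x|ψ⟩ = (-4) / (√2·√10).
P = |-4|² / 20 = 16/20.

0.800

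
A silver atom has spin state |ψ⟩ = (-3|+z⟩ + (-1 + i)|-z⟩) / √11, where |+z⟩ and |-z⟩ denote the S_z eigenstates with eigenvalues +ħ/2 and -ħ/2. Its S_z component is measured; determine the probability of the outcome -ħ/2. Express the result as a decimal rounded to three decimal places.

0.182

The -ħ/2 outcome corresponds to |-z⟩. Its amplitude in |ψ⟩ is (-1 + i)/√11.
P = |-1 + i|² / 11 = 2/11.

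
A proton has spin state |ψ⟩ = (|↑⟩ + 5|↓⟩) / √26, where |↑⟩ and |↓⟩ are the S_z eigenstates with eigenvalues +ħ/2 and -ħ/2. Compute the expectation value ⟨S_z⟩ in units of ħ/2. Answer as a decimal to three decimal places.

⟨σ_z⟩ = |a|² - |b|² divided by |a|²+|b|², with a, b the |↑⟩, |↓⟩ amplitudes.
= (1 - 25)/26 = -24/26.
⟨S_z⟩ = (ħ/2)·⟨σ_z⟩.

-0.923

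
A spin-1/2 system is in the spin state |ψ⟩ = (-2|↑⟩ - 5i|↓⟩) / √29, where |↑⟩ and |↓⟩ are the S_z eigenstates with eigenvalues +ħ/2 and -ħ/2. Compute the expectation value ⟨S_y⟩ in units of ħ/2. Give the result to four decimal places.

⟨σ_y⟩ = 2 Im(a* b)/(|a|²+|b|²) with a = -2, b = -5i.
a* b = 10i, so ⟨σ_y⟩ = 20/29.
⟨S_y⟩ = (ħ/2)·⟨σ_y⟩.

0.6897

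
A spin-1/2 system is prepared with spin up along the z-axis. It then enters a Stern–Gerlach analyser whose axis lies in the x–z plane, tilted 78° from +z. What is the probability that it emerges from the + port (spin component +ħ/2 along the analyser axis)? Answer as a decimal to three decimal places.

For spin-½, the probability of finding spin-up along an axis at angle θ to the initial spin direction is cos²(θ/2); spin-down is sin²(θ/2).
θ = 78°, so P = cos²(39°) ≈ 0.604.

0.604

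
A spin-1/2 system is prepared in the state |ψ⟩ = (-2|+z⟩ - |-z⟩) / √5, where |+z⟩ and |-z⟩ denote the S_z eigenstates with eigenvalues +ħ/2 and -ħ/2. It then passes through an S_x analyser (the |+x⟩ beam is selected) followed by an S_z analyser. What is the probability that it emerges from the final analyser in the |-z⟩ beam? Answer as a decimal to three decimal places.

0.450

First analyser (S_x): P(|+x⟩) = |⟨+x|ψ⟩|² = 9/10.
After stage 1 the state is |+x⟩; P(|-z⟩) = |⟨-z|+x⟩|² = 1/2.
Joint probability = 9/10 × 1/2 = 0.450.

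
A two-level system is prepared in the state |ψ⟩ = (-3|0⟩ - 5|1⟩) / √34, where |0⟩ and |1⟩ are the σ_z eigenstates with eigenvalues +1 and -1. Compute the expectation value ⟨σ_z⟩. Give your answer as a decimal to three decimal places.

⟨σ_z⟩ = |a|² - |b|² divided by |a|²+|b|², with a, b the |0⟩, |1⟩ amplitudes.
= (9 - 25)/34 = -16/34.

-0.471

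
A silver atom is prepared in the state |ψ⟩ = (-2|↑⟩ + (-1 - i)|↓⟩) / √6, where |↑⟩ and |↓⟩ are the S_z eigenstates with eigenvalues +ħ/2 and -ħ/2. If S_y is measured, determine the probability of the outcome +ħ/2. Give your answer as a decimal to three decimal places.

0.833

|+y⟩ = (|↑⟩ + i|↓⟩)/√2, so ⟨+y|ψ⟩ = (-3 + i) / (√2·√6).
P = |-3 + i|² / 12 = 10/12.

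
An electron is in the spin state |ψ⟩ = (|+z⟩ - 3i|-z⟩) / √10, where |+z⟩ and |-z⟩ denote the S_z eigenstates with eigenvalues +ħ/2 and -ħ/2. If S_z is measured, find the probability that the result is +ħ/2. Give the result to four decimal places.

The +ħ/2 outcome corresponds to |+z⟩. Its amplitude in |ψ⟩ is 1/√10.
P = |1|² / 10 = 1/10.

0.1000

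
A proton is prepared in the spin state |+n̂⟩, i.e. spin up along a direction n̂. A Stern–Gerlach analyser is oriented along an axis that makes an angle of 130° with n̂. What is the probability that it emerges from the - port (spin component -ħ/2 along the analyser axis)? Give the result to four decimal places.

For spin-½, the probability of finding spin-up along an axis at angle θ to the initial spin direction is cos²(θ/2); spin-down is sin²(θ/2).
θ = 130°, so P = sin²(65°) ≈ 0.8214.

0.8214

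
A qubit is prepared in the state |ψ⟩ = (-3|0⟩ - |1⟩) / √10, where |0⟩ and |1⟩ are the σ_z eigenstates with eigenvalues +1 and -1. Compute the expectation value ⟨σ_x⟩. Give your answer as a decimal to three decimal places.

0.600

⟨σ_x⟩ = 2 Re(a* b)/(|a|²+|b|²) with a = -3, b = -1.
a* b = 3, so ⟨σ_x⟩ = 6/10.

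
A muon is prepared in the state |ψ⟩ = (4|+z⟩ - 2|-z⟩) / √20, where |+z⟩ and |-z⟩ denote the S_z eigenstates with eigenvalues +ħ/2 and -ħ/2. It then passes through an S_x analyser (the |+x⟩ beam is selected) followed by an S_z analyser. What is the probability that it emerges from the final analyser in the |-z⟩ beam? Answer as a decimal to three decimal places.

0.050

First analyser (S_x): P(|+x⟩) = |⟨+x|ψ⟩|² = 4/40.
After stage 1 the state is |+x⟩; P(|-z⟩) = |⟨-z|+x⟩|² = 1/2.
Joint probability = 4/40 × 1/2 = 0.050.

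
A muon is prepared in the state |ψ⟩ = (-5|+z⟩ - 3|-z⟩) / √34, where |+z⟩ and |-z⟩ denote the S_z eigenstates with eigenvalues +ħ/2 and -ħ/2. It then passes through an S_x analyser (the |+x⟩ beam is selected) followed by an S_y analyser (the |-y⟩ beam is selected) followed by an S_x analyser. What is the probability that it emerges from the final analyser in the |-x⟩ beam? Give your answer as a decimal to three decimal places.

0.235

First analyser (S_x): P(|+x⟩) = |⟨+x|ψ⟩|² = 64/68.
After stage 1 the state is |+x⟩; P(|-y⟩) = |⟨-y|+x⟩|² = 1/2.
After stage 2 the state is |-y⟩; P(|-x⟩) = |⟨-x|-y⟩|² = 1/2.
Joint probability = 64/68 × 1/2 × 1/2 = 0.235.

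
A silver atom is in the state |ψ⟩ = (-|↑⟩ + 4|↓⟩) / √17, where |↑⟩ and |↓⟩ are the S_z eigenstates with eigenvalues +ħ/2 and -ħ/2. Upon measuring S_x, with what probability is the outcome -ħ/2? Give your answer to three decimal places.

|-x⟩ = (|↑⟩ - |↓⟩)/√2, so ⟨-x|ψ⟩ = (-5) / (√2·√17).
P = |-5|² / 34 = 25/34.

0.735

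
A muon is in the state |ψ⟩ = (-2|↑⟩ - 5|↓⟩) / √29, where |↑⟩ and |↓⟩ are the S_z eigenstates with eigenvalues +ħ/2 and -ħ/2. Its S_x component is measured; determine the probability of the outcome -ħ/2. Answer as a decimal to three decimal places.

0.155

|-x⟩ = (|↑⟩ - |↓⟩)/√2, so ⟨-x|ψ⟩ = (3) / (√2·√29).
P = |3|² / 58 = 9/58.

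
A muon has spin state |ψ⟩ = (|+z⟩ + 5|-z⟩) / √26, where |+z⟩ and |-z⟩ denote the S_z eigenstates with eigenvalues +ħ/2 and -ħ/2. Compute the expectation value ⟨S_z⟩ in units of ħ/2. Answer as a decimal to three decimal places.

⟨σ_z⟩ = |a|² - |b|² divided by |a|²+|b|², with a, b the |+z⟩, |-z⟩ amplitudes.
= (1 - 25)/26 = -24/26.
⟨S_z⟩ = (ħ/2)·⟨σ_z⟩.

-0.923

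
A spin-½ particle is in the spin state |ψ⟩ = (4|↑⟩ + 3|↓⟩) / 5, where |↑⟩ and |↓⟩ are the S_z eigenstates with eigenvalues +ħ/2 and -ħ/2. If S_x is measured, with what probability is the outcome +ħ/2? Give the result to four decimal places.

|+x⟩ = (|↑⟩ + |↓⟩)/√2, so ⟨+x|ψ⟩ = (7) / (√2·5).
P = |7|² / 50 = 49/50.

0.9800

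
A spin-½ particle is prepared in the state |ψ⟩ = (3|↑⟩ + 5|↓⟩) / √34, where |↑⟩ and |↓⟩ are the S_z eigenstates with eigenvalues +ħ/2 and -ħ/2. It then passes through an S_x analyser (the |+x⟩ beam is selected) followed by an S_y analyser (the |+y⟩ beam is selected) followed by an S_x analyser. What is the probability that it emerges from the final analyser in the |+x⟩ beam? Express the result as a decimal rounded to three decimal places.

First analyser (S_x): P(|+x⟩) = |⟨+x|ψ⟩|² = 64/68.
After stage 1 the state is |+x⟩; P(|+y⟩) = |⟨+y|+x⟩|² = 1/2.
After stage 2 the state is |+y⟩; P(|+x⟩) = |⟨+x|+y⟩|² = 1/2.
Joint probability = 64/68 × 1/2 × 1/2 = 0.235.

0.235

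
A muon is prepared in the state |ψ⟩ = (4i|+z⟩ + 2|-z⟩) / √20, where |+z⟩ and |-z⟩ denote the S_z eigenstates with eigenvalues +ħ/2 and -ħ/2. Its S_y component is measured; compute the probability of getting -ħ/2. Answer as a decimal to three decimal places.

0.900

|-y⟩ = (|+z⟩ - i|-z⟩)/√2, so ⟨-y|ψ⟩ = (6i) / (√2·√20).
P = |6i|² / 40 = 36/40.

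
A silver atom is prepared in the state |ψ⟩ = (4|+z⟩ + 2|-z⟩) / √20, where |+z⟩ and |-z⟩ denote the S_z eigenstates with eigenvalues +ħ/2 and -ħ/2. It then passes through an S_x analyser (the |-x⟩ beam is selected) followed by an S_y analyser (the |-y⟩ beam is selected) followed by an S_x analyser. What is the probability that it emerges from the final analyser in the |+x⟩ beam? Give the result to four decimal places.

0.0250

First analyser (S_x): P(|-x⟩) = |⟨-x|ψ⟩|² = 4/40.
After stage 1 the state is |-x⟩; P(|-y⟩) = |⟨-y|-x⟩|² = 1/2.
After stage 2 the state is |-y⟩; P(|+x⟩) = |⟨+x|-y⟩|² = 1/2.
Joint probability = 4/40 × 1/2 × 1/2 = 0.0250.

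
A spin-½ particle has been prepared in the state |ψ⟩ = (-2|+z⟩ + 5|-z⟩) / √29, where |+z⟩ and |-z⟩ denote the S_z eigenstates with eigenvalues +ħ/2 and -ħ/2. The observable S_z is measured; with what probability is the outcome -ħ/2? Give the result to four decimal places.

The -ħ/2 outcome corresponds to |-z⟩. Its amplitude in |ψ⟩ is 5/√29.
P = |5|² / 29 = 25/29.

0.8621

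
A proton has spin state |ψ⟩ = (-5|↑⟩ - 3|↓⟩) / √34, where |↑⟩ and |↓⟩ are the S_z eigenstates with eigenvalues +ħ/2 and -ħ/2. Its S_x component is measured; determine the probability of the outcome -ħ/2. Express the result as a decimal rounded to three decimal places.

|-x⟩ = (|↑⟩ - |↓⟩)/√2, so ⟨-x|ψ⟩ = (-2) / (√2·√34).
P = |-2|² / 68 = 4/68.

0.059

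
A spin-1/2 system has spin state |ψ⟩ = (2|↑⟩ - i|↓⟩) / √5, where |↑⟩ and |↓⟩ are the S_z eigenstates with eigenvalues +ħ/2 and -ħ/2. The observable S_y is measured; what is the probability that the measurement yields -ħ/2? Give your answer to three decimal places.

|-y⟩ = (|↑⟩ - i|↓⟩)/√2, so ⟨-y|ψ⟩ = (3) / (√2·√5).
P = |3|² / 10 = 9/10.

0.900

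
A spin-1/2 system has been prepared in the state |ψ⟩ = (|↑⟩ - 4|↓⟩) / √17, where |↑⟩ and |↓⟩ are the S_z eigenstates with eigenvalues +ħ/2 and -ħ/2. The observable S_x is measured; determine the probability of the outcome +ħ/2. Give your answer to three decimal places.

|+x⟩ = (|↑⟩ + |↓⟩)/√2, so ⟨+x|ψ⟩ = (-3) / (√2·√17).
P = |-3|² / 34 = 9/34.

0.265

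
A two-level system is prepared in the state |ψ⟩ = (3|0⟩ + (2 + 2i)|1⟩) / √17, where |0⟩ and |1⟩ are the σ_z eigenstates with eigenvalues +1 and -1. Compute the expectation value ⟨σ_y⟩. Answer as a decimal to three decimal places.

⟨σ_y⟩ = 2 Im(a* b)/(|a|²+|b|²) with a = 3, b = (2 + 2i).
a* b = (6 + 6i), so ⟨σ_y⟩ = 12/17.

0.706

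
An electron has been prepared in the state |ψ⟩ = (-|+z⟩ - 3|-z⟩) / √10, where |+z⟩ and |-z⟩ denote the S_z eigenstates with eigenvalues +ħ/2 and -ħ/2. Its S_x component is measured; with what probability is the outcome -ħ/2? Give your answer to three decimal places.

0.200

|-x⟩ = (|+z⟩ - |-z⟩)/√2, so ⟨-x|ψ⟩ = (2) / (√2·√10).
P = |2|² / 20 = 4/20.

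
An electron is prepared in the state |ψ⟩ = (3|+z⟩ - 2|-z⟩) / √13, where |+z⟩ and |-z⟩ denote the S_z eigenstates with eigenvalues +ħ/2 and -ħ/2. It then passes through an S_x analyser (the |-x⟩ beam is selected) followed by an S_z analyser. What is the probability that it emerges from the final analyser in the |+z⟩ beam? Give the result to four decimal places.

0.4808

First analyser (S_x): P(|-x⟩) = |⟨-x|ψ⟩|² = 25/26.
After stage 1 the state is |-x⟩; P(|+z⟩) = |⟨+z|-x⟩|² = 1/2.
Joint probability = 25/26 × 1/2 = 0.4808.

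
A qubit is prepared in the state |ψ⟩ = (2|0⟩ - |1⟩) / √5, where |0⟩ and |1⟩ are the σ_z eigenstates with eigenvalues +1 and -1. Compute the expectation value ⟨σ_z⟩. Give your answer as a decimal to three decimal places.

0.600

⟨σ_z⟩ = |a|² - |b|² divided by |a|²+|b|², with a, b the |0⟩, |1⟩ amplitudes.
= (4 - 1)/5 = 3/5.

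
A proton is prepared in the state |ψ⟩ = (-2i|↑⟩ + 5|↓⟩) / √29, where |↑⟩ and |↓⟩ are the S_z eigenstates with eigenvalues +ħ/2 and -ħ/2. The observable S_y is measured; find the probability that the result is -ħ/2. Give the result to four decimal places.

|-y⟩ = (|↑⟩ - i|↓⟩)/√2, so ⟨-y|ψ⟩ = (3i) / (√2·√29).
P = |3i|² / 58 = 9/58.

0.1552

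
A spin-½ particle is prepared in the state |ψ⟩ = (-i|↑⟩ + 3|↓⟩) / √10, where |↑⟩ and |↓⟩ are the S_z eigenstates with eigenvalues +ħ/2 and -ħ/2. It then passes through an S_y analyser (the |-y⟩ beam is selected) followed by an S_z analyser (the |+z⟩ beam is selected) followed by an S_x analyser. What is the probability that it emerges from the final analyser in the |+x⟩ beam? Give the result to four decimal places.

0.0500

First analyser (S_y): P(|-y⟩) = |⟨-y|ψ⟩|² = 4/20.
After stage 1 the state is |-y⟩; P(|+z⟩) = |⟨+z|-y⟩|² = 1/2.
After stage 2 the state is |+z⟩; P(|+x⟩) = |⟨+x|+z⟩|² = 1/2.
Joint probability = 4/20 × 1/2 × 1/2 = 0.0500.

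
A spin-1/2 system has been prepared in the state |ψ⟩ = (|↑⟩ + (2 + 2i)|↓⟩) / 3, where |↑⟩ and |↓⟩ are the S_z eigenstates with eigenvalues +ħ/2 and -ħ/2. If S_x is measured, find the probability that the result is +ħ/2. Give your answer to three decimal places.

|+x⟩ = (|↑⟩ + |↓⟩)/√2, so ⟨+x|ψ⟩ = (3 + 2i) / (√2·3).
P = |3 + 2i|² / 18 = 13/18.

0.722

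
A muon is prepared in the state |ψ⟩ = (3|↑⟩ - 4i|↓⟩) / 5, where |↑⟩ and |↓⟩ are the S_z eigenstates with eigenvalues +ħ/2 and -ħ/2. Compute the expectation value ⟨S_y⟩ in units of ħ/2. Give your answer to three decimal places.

⟨σ_y⟩ = 2 Im(a* b)/(|a|²+|b|²) with a = 3, b = -4i.
a* b = -12i, so ⟨σ_y⟩ = -24/25.
⟨S_y⟩ = (ħ/2)·⟨σ_y⟩.

-0.960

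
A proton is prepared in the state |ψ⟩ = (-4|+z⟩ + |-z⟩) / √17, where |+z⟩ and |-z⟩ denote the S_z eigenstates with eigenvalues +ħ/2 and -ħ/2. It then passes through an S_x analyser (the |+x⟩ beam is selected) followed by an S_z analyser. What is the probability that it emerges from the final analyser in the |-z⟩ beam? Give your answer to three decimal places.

First analyser (S_x): P(|+x⟩) = |⟨+x|ψ⟩|² = 9/34.
After stage 1 the state is |+x⟩; P(|-z⟩) = |⟨-z|+x⟩|² = 1/2.
Joint probability = 9/34 × 1/2 = 0.132.

0.132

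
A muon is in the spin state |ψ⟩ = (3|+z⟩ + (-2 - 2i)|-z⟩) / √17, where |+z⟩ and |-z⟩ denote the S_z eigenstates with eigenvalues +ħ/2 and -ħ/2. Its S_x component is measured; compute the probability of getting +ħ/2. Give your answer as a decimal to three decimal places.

|+x⟩ = (|+z⟩ + |-z⟩)/√2, so ⟨+x|ψ⟩ = (1 - 2i) / (√2·√17).
P = |1 - 2i|² / 34 = 5/34.

0.147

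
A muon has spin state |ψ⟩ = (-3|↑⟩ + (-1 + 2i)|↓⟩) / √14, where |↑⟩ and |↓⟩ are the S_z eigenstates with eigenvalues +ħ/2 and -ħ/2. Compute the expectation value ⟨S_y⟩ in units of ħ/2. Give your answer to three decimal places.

-0.857

⟨σ_y⟩ = 2 Im(a* b)/(|a|²+|b|²) with a = -3, b = (-1 + 2i).
a* b = (3 - 6i), so ⟨σ_y⟩ = -12/14.
⟨S_y⟩ = (ħ/2)·⟨σ_y⟩.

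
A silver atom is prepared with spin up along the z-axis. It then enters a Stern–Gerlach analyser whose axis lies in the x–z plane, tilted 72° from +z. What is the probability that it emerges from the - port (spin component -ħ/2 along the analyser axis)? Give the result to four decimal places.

0.3455

For spin-½, the probability of finding spin-up along an axis at angle θ to the initial spin direction is cos²(θ/2); spin-down is sin²(θ/2).
θ = 72°, so P = sin²(36°) ≈ 0.3455.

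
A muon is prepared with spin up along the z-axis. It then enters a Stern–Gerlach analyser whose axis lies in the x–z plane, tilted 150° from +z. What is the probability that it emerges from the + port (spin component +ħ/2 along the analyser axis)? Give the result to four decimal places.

0.0670

For spin-½, the probability of finding spin-up along an axis at angle θ to the initial spin direction is cos²(θ/2); spin-down is sin²(θ/2).
θ = 150°, so P = cos²(75°) ≈ 0.0670.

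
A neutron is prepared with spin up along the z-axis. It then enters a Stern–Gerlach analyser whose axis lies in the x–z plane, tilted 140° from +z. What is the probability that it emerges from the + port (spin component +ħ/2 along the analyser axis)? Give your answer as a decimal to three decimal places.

For spin-½, the probability of finding spin-up along an axis at angle θ to the initial spin direction is cos²(θ/2); spin-down is sin²(θ/2).
θ = 140°, so P = cos²(70°) ≈ 0.117.

0.117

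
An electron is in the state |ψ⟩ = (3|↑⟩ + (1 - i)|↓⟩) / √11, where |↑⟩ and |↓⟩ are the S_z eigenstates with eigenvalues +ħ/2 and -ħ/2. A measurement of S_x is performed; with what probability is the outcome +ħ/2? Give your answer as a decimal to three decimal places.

|+x⟩ = (|↑⟩ + |↓⟩)/√2, so ⟨+x|ψ⟩ = (4 - i) / (√2·√11).
P = |4 - i|² / 22 = 17/22.

0.773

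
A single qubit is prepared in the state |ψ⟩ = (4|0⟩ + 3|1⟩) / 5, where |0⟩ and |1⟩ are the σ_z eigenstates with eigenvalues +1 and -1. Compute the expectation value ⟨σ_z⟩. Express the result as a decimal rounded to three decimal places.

0.280

⟨σ_z⟩ = |a|² - |b|² divided by |a|²+|b|², with a, b the |0⟩, |1⟩ amplitudes.
= (16 - 9)/25 = 7/25.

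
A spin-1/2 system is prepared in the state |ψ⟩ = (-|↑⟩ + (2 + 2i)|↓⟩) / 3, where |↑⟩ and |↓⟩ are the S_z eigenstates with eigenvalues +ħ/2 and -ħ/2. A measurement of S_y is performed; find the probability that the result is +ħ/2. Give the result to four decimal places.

0.2778

|+y⟩ = (|↑⟩ + i|↓⟩)/√2, so ⟨+y|ψ⟩ = (1 - 2i) / (√2·3).
P = |1 - 2i|² / 18 = 5/18.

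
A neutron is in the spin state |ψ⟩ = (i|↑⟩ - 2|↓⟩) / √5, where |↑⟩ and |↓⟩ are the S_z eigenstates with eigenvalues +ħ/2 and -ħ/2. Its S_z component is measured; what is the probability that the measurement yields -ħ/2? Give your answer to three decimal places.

0.800

The -ħ/2 outcome corresponds to |↓⟩. Its amplitude in |ψ⟩ is -2/√5.
P = |-2|² / 5 = 4/5.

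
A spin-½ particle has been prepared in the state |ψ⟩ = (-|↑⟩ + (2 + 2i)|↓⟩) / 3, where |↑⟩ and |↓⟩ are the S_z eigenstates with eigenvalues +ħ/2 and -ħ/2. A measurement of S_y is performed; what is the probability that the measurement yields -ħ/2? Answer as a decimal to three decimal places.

|-y⟩ = (|↑⟩ - i|↓⟩)/√2, so ⟨-y|ψ⟩ = (-3 + 2i) / (√2·3).
P = |-3 + 2i|² / 18 = 13/18.

0.722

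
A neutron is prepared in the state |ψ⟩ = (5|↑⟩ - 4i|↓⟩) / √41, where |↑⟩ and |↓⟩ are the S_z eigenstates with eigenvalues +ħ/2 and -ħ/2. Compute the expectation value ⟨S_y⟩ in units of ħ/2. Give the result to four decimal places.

-0.9756

⟨σ_y⟩ = 2 Im(a* b)/(|a|²+|b|²) with a = 5, b = -4i.
a* b = -20i, so ⟨σ_y⟩ = -40/41.
⟨S_y⟩ = (ħ/2)·⟨σ_y⟩.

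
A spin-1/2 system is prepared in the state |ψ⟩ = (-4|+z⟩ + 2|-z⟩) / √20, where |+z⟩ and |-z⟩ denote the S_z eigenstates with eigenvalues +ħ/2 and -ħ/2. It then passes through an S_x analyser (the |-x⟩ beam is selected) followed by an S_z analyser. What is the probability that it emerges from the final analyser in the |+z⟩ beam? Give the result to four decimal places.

0.4500

First analyser (S_x): P(|-x⟩) = |⟨-x|ψ⟩|² = 36/40.
After stage 1 the state is |-x⟩; P(|+z⟩) = |⟨+z|-x⟩|² = 1/2.
Joint probability = 36/40 × 1/2 = 0.4500.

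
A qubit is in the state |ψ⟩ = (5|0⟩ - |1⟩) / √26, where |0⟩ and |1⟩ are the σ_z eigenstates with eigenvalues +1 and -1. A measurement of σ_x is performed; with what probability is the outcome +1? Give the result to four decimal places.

0.3077

|+x⟩ = (|0⟩ + |1⟩)/√2, so ⟨+x|ψ⟩ = (4) / (√2·√26).
P = |4|² / 52 = 16/52.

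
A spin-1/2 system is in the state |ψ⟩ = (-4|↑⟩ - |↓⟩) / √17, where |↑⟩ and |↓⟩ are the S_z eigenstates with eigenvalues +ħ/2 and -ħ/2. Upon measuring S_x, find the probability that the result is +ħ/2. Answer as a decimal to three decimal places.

|+x⟩ = (|↑⟩ + |↓⟩)/√2, so ⟨+x|ψ⟩ = (-5) / (√2·√17).
P = |-5|² / 34 = 25/34.

0.735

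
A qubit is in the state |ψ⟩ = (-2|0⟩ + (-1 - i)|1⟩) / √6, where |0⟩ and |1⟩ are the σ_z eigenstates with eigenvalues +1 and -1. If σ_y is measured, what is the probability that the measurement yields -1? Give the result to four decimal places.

0.1667

|-y⟩ = (|0⟩ - i|1⟩)/√2, so ⟨-y|ψ⟩ = (-1 - i) / (√2·√6).
P = |-1 - i|² / 12 = 2/12.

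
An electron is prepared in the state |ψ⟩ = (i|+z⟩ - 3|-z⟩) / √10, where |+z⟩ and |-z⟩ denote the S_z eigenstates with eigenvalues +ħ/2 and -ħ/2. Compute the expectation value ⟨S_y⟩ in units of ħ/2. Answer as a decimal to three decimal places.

0.600

⟨σ_y⟩ = 2 Im(a* b)/(|a|²+|b|²) with a = i, b = -3.
a* b = 3i, so ⟨σ_y⟩ = 6/10.
⟨S_y⟩ = (ħ/2)·⟨σ_y⟩.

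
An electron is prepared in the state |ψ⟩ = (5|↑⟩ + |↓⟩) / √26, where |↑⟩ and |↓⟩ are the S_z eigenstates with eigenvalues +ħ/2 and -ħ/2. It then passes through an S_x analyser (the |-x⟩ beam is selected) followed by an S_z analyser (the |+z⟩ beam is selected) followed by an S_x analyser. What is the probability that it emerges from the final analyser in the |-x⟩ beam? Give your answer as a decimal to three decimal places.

0.077

First analyser (S_x): P(|-x⟩) = |⟨-x|ψ⟩|² = 16/52.
After stage 1 the state is |-x⟩; P(|+z⟩) = |⟨+z|-x⟩|² = 1/2.
After stage 2 the state is |+z⟩; P(|-x⟩) = |⟨-x|+z⟩|² = 1/2.
Joint probability = 16/52 × 1/2 × 1/2 = 0.077.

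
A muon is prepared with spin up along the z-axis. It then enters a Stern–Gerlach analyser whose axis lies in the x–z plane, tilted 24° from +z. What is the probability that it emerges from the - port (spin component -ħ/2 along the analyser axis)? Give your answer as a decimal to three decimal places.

For spin-½, the probability of finding spin-up along an axis at angle θ to the initial spin direction is cos²(θ/2); spin-down is sin²(θ/2).
θ = 24°, so P = sin²(12°) ≈ 0.043.

0.043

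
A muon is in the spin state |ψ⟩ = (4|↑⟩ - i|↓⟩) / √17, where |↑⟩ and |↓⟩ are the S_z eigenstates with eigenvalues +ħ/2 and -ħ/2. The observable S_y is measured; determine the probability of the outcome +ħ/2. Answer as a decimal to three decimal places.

0.265

|+y⟩ = (|↑⟩ + i|↓⟩)/√2, so ⟨+y|ψ⟩ = (3) / (√2·√17).
P = |3|² / 34 = 9/34.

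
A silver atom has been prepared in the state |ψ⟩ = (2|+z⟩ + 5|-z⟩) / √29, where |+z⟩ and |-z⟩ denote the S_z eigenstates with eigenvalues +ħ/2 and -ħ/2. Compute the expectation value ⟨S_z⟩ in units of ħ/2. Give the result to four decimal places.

-0.7241

⟨σ_z⟩ = |a|² - |b|² divided by |a|²+|b|², with a, b the |+z⟩, |-z⟩ amplitudes.
= (4 - 25)/29 = -21/29.
⟨S_z⟩ = (ħ/2)·⟨σ_z⟩.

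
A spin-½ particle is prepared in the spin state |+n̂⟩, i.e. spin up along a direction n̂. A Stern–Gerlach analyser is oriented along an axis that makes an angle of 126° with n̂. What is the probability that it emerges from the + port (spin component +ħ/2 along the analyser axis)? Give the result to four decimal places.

0.2061

For spin-½, the probability of finding spin-up along an axis at angle θ to the initial spin direction is cos²(θ/2); spin-down is sin²(θ/2).
θ = 126°, so P = cos²(63°) ≈ 0.2061.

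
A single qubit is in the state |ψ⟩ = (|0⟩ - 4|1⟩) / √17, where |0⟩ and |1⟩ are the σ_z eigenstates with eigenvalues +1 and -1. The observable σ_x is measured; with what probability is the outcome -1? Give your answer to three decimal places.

|-x⟩ = (|0⟩ - |1⟩)/√2, so ⟨-x|ψ⟩ = (5) / (√2·√17).
P = |5|² / 34 = 25/34.

0.735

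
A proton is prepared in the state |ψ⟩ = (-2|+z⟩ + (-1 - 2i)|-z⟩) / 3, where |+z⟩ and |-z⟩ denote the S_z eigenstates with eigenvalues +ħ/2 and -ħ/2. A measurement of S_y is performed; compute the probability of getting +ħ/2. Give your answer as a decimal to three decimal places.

|+y⟩ = (|+z⟩ + i|-z⟩)/√2, so ⟨+y|ψ⟩ = (-4 + i) / (√2·3).
P = |-4 + i|² / 18 = 17/18.

0.944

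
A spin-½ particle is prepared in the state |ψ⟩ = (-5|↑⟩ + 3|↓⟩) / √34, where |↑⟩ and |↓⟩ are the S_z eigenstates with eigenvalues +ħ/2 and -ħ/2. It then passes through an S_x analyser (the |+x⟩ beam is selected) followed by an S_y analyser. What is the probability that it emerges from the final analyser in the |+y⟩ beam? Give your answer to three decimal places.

First analyser (S_x): P(|+x⟩) = |⟨+x|ψ⟩|² = 4/68.
After stage 1 the state is |+x⟩; P(|+y⟩) = |⟨+y|+x⟩|² = 1/2.
Joint probability = 4/68 × 1/2 = 0.029.

0.029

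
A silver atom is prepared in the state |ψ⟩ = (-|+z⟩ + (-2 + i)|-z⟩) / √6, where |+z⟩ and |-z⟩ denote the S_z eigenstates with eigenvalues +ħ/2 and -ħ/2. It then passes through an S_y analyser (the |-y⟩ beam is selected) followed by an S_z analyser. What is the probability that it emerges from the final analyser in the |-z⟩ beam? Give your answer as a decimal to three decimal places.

0.333

First analyser (S_y): P(|-y⟩) = |⟨-y|ψ⟩|² = 8/12.
After stage 1 the state is |-y⟩; P(|-z⟩) = |⟨-z|-y⟩|² = 1/2.
Joint probability = 8/12 × 1/2 = 0.333.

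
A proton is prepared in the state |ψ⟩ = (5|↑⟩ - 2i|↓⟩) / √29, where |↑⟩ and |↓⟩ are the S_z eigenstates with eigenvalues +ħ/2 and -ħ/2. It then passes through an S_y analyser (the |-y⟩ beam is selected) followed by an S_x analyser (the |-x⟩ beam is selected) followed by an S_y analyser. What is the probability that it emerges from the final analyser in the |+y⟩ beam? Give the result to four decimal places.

First analyser (S_y): P(|-y⟩) = |⟨-y|ψ⟩|² = 49/58.
After stage 1 the state is |-y⟩; P(|-x⟩) = |⟨-x|-y⟩|² = 1/2.
After stage 2 the state is |-x⟩; P(|+y⟩) = |⟨+y|-x⟩|² = 1/2.
Joint probability = 49/58 × 1/2 × 1/2 = 0.2112.

0.2112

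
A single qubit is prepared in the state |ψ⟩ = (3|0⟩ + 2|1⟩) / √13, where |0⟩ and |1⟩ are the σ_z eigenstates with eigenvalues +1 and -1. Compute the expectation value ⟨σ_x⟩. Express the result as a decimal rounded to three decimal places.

⟨σ_x⟩ = 2 Re(a* b)/(|a|²+|b|²) with a = 3, b = 2.
a* b = 6, so ⟨σ_x⟩ = 12/13.

0.923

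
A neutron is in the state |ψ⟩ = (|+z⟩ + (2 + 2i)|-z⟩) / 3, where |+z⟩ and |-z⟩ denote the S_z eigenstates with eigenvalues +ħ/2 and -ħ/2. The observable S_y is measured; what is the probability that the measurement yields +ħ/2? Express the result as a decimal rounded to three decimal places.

|+y⟩ = (|+z⟩ + i|-z⟩)/√2, so ⟨+y|ψ⟩ = (3 - 2i) / (√2·3).
P = |3 - 2i|² / 18 = 13/18.

0.722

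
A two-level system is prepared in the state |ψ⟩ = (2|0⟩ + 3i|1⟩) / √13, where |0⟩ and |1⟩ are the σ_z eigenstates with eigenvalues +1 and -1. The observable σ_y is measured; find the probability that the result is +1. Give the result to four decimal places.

0.9615

|+y⟩ = (|0⟩ + i|1⟩)/√2, so ⟨+y|ψ⟩ = (5) / (√2·√13).
P = |5|² / 26 = 25/26.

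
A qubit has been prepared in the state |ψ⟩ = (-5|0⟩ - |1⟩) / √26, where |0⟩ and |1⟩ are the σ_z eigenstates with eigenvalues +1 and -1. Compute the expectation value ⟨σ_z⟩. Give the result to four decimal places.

0.9231

⟨σ_z⟩ = |a|² - |b|² divided by |a|²+|b|², with a, b the |0⟩, |1⟩ amplitudes.
= (25 - 1)/26 = 24/26.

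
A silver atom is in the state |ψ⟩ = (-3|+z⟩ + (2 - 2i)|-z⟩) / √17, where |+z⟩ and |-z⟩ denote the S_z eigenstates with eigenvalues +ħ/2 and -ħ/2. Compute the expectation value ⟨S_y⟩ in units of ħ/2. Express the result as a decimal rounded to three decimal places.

0.706

⟨σ_y⟩ = 2 Im(a* b)/(|a|²+|b|²) with a = -3, b = (2 - 2i).
a* b = (-6 + 6i), so ⟨σ_y⟩ = 12/17.
⟨S_y⟩ = (ħ/2)·⟨σ_y⟩.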